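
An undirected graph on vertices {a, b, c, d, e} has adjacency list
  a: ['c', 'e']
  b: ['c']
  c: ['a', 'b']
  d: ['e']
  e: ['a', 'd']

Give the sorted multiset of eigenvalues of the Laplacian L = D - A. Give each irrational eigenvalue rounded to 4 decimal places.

Each diagonal entry of L is the vertex degree and each off-diagonal entry is -1 where an edge is present, 0 otherwise; in the order [a, b, c, d, e] the diagonal is [2, 1, 2, 1, 2]. Diagonalising L (or applying a numerical eigensolver to the 5x5 matrix) gives the spectrum above. There is one zero in the spectrum, matching the 1 component.

[0, 0.3820, 1.3820, 2.6180, 3.6180]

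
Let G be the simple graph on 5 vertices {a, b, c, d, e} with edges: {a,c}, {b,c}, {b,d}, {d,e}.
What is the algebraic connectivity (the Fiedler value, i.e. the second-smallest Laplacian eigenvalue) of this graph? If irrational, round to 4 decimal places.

With the vertex order [a, b, c, d, e], the degrees are [1, 2, 2, 2, 1], giving D = diag(1, 2, 2, 2, 1) and L = D - A. The smallest Laplacian eigenvalue is always 0. The next one, lambda_2 = 0.3820, measures how hard the graph is to disconnect: larger values mean better connectivity.

0.3820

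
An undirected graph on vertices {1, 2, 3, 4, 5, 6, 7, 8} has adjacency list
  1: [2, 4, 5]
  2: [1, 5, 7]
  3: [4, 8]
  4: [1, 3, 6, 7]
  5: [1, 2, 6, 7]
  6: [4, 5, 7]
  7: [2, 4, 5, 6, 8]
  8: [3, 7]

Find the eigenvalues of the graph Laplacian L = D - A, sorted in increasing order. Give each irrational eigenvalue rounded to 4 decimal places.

Reading degrees in the order [1, 2, 3, 4, 5, 6, 7, 8] gives [3, 3, 2, 4, 4, 3, 5, 2]; set D = diag(3, 3, 2, 4, 4, 3, 5, 2) and form L = D - A. L is symmetric positive semidefinite, so every eigenvalue is real and nonnegative. The single zero eigenvalue shows the graph is connected. The largest eigenvalue, 6.5616, is at most the vertex count 8. The eigenvalues sum to 26, which equals trace(L) = 2|E|.

[0, 1.0328, 2.4384, 2.5369, 3.6400, 4.4933, 5.2970, 6.5616]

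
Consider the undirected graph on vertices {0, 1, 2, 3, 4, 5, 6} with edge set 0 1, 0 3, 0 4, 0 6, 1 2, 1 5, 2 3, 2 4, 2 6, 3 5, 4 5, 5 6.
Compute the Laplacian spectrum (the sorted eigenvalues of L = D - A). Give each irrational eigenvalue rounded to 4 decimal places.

Reading degrees in the order [0, 1, 2, 3, 4, 5, 6] gives [4, 3, 4, 3, 3, 4, 3]; set D = diag(4, 3, 4, 3, 3, 4, 3) and form L = D - A. The multiplicity of 0 as a Laplacian eigenvalue equals the number of connected components. The single zero eigenvalue shows the graph is connected. The largest eigenvalue, 7, is at most the vertex count 7.

[0, 3, 3, 3, 4, 4, 7]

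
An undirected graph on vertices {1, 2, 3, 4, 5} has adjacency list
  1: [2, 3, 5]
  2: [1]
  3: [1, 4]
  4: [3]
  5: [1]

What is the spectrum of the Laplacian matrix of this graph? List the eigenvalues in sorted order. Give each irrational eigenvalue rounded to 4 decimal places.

Each diagonal entry of L is the vertex degree and each off-diagonal entry is -1 where an edge is present, 0 otherwise; in the order [1, 2, 3, 4, 5] the diagonal is [3, 1, 2, 1, 1]. L is symmetric positive semidefinite, so every eigenvalue is real and nonnegative. The single zero eigenvalue shows the graph is connected. By the matrix-tree theorem the graph has (1/5) * product of the nonzero eigenvalues = 1 spanning tree. There is one zero in the spectrum, matching the 1 component.

[0, 0.5188, 1, 2.3111, 4.1701]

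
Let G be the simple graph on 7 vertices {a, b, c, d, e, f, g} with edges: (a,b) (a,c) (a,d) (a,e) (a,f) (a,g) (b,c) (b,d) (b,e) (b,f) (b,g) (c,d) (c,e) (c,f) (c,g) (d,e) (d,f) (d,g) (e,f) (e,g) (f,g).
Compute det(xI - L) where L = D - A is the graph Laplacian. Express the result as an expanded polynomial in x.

x^7 - 42x^6 + 735x^5 - 6860x^4 + 36015x^3 - 100842x^2 + 117649x

Reading degrees in the order [a, b, c, d, e, f, g] gives [6, 6, 6, 6, 6, 6, 6]; set D = diag(6, 6, 6, 6, 6, 6, 6) and form L = D - A. L has integer entries, so p(x) = det(xI - L) has integer coefficients. Expanding the determinant yields x^7 - 42x^6 + 735x^5 - 6860x^4 + 36015x^3 - 100842x^2 + 117649x. The constant term is 0 because L is singular (the all-ones vector lies in its kernel). There is one zero in the spectrum, matching the 1 component. The eigenvalues sum to 42, which equals trace(L) = 2|E|.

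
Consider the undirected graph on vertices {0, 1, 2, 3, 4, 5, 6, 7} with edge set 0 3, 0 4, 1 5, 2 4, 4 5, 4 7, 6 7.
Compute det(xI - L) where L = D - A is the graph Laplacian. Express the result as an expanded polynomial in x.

x^8 - 14x^7 + 75x^6 - 198x^5 + 273x^4 - 192x^3 + 64x^2 - 8x

With the vertex order [0, 1, 2, 3, 4, 5, 6, 7], the degrees are [2, 1, 1, 1, 4, 2, 1, 2], giving D = diag(2, 1, 1, 1, 4, 2, 1, 2) and L = D - A. Computing det(xI - L) by cofactor expansion (or equivalently via sum-over-permutations) gives x^8 - 14x^7 + 75x^6 - 198x^5 + 273x^4 - 192x^3 + 64x^2 - 8x. Since p(0) = det(-L) = 0, x divides p(x). By the matrix-tree theorem the graph has (1/8) * product of the nonzero eigenvalues = 1 spanning tree.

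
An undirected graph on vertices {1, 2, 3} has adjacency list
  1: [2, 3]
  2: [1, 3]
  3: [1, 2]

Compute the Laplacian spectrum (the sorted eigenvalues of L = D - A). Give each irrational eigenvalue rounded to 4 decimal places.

[0, 3, 3]

Each diagonal entry of L is the vertex degree and each off-diagonal entry is -1 where an edge is present, 0 otherwise; in the order [1, 2, 3] the diagonal is [2, 2, 2]. Diagonalising L (or applying a numerical eigensolver to the 3x3 matrix) gives the spectrum above. The largest eigenvalue, 3, is at most the vertex count 3. The eigenvalues sum to 6, which equals trace(L) = 2|E|.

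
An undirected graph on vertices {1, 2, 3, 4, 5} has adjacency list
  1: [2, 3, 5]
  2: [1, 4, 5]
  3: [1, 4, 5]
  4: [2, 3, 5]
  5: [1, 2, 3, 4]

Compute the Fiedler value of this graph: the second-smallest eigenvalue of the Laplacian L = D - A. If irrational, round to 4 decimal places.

Reading degrees in the order [1, 2, 3, 4, 5] gives [3, 3, 3, 3, 4]; set D = diag(3, 3, 3, 3, 4) and form L = D - A. The sorted Laplacian eigenvalues are [0, 3, 3, 5, 5]; the algebraic connectivity is the second entry, 3.

3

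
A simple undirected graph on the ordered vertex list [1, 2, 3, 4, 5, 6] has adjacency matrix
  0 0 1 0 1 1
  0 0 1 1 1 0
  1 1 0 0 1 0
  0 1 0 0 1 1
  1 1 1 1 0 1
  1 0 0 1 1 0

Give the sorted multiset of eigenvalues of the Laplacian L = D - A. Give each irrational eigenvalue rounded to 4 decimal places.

With the vertex order [1, 2, 3, 4, 5, 6], the degrees are [3, 3, 3, 3, 5, 3], giving D = diag(3, 3, 3, 3, 5, 3) and L = D - A. Since every row of L sums to 0, the all-ones vector is in the kernel and 0 is an eigenvalue. The eigenvalues sum to 20, which equals trace(L) = 2|E|.

[0, 2.3820, 2.3820, 4.6180, 4.6180, 6]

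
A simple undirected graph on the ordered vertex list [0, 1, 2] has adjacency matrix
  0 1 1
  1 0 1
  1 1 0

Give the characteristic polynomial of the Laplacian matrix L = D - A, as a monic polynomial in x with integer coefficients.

Reading degrees in the order [0, 1, 2] gives [2, 2, 2]; set D = diag(2, 2, 2) and form L = D - A. L has integer entries, so p(x) = det(xI - L) has integer coefficients. Expanding the determinant yields x^3 - 6x^2 + 9x. The constant term is 0 because L is singular (the all-ones vector lies in its kernel). By the matrix-tree theorem the graph has (1/3) * product of the nonzero eigenvalues = 3 spanning trees.

x^3 - 6x^2 + 9x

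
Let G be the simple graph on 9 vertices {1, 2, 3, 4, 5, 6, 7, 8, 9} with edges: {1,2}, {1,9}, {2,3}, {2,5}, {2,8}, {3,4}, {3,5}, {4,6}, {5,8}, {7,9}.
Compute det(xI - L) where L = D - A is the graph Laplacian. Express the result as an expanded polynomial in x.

Each diagonal entry of L is the vertex degree and each off-diagonal entry is -1 where an edge is present, 0 otherwise; in the order [1, 2, 3, 4, 5, 6, 7, 8, 9] the diagonal is [2, 4, 3, 2, 3, 1, 1, 2, 2]. L has integer entries, so p(x) = det(xI - L) has integer coefficients. Expanding the determinant yields x^9 - 20x^8 + 164x^7 - 712x^6 + 1761x^5 - 2478x^4 + 1860x^3 - 636x^2 + 72x. Since p(0) = det(-L) = 0, x divides p(x). By the matrix-tree theorem the graph has (1/9) * product of the nonzero eigenvalues = 8 spanning trees. The largest eigenvalue, 5.2105, is at most the vertex count 9.

x^9 - 20x^8 + 164x^7 - 712x^6 + 1761x^5 - 2478x^4 + 1860x^3 - 636x^2 + 72x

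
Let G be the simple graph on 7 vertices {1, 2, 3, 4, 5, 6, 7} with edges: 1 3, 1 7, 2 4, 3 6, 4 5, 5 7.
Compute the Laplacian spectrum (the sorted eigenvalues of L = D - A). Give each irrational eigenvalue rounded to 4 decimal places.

Reading degrees in the order [1, 2, 3, 4, 5, 6, 7] gives [2, 1, 2, 2, 2, 1, 2]; set D = diag(2, 1, 2, 2, 2, 1, 2) and form L = D - A. The multiplicity of 0 as a Laplacian eigenvalue equals the number of connected components. The single zero eigenvalue shows the graph is connected. The largest eigenvalue, 3.8019, is at most the vertex count 7. There is one zero in the spectrum, matching the 1 component.

[0, 0.1981, 0.7530, 1.5550, 2.4450, 3.2470, 3.8019]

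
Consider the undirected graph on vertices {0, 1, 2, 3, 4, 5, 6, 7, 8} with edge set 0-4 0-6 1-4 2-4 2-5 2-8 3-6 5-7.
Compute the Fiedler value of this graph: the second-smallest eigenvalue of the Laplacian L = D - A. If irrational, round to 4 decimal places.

0.1862

With the vertex order [0, 1, 2, 3, 4, 5, 6, 7, 8], the degrees are [2, 1, 3, 1, 3, 2, 2, 1, 1], giving D = diag(2, 1, 3, 1, 3, 2, 2, 1, 1) and L = D - A. The sorted Laplacian eigenvalues are [0, 0.1862, 0.4822, 0.7043, 1.4073, 2.1338, 2.8532, 3.5372, 4.6958]; the algebraic connectivity is the second entry, 0.1862. The eigenvalues sum to 16, which equals trace(L) = 2|E|. There is one zero in the spectrum, matching the 1 component.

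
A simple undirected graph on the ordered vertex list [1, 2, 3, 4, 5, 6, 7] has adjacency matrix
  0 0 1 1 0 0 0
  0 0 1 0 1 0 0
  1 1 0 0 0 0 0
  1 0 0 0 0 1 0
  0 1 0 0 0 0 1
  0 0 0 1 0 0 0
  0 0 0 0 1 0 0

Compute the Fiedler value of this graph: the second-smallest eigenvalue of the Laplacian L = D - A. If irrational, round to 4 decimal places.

Each diagonal entry of L is the vertex degree and each off-diagonal entry is -1 where an edge is present, 0 otherwise; in the order [1, 2, 3, 4, 5, 6, 7] the diagonal is [2, 2, 2, 2, 2, 1, 1]. The smallest Laplacian eigenvalue is always 0. The next one, lambda_2 = 0.1981, measures how hard the graph is to disconnect: larger values mean better connectivity. The eigenvalues sum to 12, which equals trace(L) = 2|E|.

0.1981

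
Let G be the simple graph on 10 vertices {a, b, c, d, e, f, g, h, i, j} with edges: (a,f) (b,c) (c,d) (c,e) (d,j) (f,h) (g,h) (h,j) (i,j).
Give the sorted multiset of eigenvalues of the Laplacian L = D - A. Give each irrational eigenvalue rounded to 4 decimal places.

[0, 0.1535, 0.4616, 0.7026, 1, 1.5019, 2.1589, 3.2036, 4.0827, 4.7351]

With the vertex order [a, b, c, d, e, f, g, h, i, j], the degrees are [1, 1, 3, 2, 1, 2, 1, 3, 1, 3], giving D = diag(1, 1, 3, 2, 1, 2, 1, 3, 1, 3) and L = D - A. L is symmetric positive semidefinite, so every eigenvalue is real and nonnegative. The single zero eigenvalue shows the graph is connected. The largest eigenvalue, 4.7351, is at most the vertex count 10.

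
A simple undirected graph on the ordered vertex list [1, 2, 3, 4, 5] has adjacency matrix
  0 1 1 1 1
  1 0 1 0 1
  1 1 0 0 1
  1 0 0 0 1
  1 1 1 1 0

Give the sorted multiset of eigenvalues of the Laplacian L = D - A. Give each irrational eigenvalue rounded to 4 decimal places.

Reading degrees in the order [1, 2, 3, 4, 5] gives [4, 3, 3, 2, 4]; set D = diag(4, 3, 3, 2, 4) and form L = D - A. Since every row of L sums to 0, the all-ones vector is in the kernel and 0 is an eigenvalue.

[0, 2, 4, 5, 5]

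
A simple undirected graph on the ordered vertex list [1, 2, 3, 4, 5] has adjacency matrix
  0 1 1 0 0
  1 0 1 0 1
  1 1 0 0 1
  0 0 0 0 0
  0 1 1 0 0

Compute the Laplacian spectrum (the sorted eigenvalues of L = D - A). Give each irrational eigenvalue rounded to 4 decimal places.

Reading degrees in the order [1, 2, 3, 4, 5] gives [2, 3, 3, 0, 2]; set D = diag(2, 3, 3, 0, 2) and form L = D - A. Since every row of L sums to 0, the all-ones vector is in the kernel and 0 is an eigenvalue. The 2 zero eigenvalues correspond to the 2 connected components. The eigenvalues sum to 10, which equals trace(L) = 2|E|.

[0, 0, 2, 4, 4]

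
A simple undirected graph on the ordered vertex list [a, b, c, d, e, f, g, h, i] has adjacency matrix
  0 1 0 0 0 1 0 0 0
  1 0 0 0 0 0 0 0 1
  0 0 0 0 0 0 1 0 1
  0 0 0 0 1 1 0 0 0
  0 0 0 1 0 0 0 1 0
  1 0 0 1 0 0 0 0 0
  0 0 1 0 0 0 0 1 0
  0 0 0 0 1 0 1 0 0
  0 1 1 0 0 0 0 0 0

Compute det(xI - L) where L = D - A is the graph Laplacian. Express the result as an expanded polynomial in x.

x^9 - 18x^8 + 135x^7 - 546x^6 + 1287x^5 - 1782x^4 + 1386x^3 - 540x^2 + 81x

With the vertex order [a, b, c, d, e, f, g, h, i], the degrees are [2, 2, 2, 2, 2, 2, 2, 2, 2], giving D = diag(2, 2, 2, 2, 2, 2, 2, 2, 2) and L = D - A. Computing det(xI - L) by cofactor expansion (or equivalently via sum-over-permutations) gives x^9 - 18x^8 + 135x^7 - 546x^6 + 1287x^5 - 1782x^4 + 1386x^3 - 540x^2 + 81x. The constant term is 0 because L is singular (the all-ones vector lies in its kernel). By the matrix-tree theorem the graph has (1/9) * product of the nonzero eigenvalues = 9 spanning trees.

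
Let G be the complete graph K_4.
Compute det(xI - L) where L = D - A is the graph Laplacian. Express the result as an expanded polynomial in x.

x^4 - 12x^3 + 48x^2 - 64x

The graph has 4 vertices and degree multiset [3, 3, 3, 3]; D is the diagonal matrix of degrees and L = D - A. The eigenvalues of L are [0, 4, 4, 4]; the characteristic polynomial is the product of (x - lambda_i), which multiplies out to x^4 - 12x^3 + 48x^2 - 64x. The coefficient of x^3 equals -trace(L) = -12, matching the sum of degrees. The largest eigenvalue, 4, is at most the vertex count 4.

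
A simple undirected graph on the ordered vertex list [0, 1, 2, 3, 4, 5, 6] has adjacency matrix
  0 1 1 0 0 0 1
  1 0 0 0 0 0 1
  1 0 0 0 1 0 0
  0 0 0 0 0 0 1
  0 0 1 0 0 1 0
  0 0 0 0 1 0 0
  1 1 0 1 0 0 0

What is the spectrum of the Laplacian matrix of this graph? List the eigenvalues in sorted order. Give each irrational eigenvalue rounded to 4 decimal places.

[0, 0.2679, 1, 1.5858, 3, 3.7321, 4.4142]

With the vertex order [0, 1, 2, 3, 4, 5, 6], the degrees are [3, 2, 2, 1, 2, 1, 3], giving D = diag(3, 2, 2, 1, 2, 1, 3) and L = D - A. Diagonalising L (or applying a numerical eigensolver to the 7x7 matrix) gives the spectrum above. The single zero eigenvalue shows the graph is connected. There is one zero in the spectrum, matching the 1 component.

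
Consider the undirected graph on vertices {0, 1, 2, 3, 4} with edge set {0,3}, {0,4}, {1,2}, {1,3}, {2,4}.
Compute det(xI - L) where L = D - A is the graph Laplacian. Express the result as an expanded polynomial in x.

Reading degrees in the order [0, 1, 2, 3, 4] gives [2, 2, 2, 2, 2]; set D = diag(2, 2, 2, 2, 2) and form L = D - A. L has integer entries, so p(x) = det(xI - L) has integer coefficients. Expanding the determinant yields x^5 - 10x^4 + 35x^3 - 50x^2 + 25x. The constant term is 0 because L is singular (the all-ones vector lies in its kernel). The largest eigenvalue, 3.6180, is at most the vertex count 5.

x^5 - 10x^4 + 35x^3 - 50x^2 + 25x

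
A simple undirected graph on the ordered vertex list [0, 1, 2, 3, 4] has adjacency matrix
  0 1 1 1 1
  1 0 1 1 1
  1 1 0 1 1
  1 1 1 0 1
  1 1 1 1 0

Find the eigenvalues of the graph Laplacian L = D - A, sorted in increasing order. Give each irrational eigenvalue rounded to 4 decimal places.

With the vertex order [0, 1, 2, 3, 4], the degrees are [4, 4, 4, 4, 4], giving D = diag(4, 4, 4, 4, 4) and L = D - A. Since every row of L sums to 0, the all-ones vector is in the kernel and 0 is an eigenvalue. The eigenvalues sum to 20, which equals trace(L) = 2|E|.

[0, 5, 5, 5, 5]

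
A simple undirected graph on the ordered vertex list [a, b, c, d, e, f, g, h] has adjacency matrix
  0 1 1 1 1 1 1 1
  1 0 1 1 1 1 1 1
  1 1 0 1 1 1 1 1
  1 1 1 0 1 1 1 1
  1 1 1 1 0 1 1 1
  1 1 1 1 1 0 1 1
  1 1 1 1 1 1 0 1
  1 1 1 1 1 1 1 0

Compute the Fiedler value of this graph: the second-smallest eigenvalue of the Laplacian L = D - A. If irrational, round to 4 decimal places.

With the vertex order [a, b, c, d, e, f, g, h], the degrees are [7, 7, 7, 7, 7, 7, 7, 7], giving D = diag(7, 7, 7, 7, 7, 7, 7, 7) and L = D - A. The smallest Laplacian eigenvalue is always 0. The next one, lambda_2 = 8, measures how hard the graph is to disconnect: larger values mean better connectivity. By the matrix-tree theorem the graph has (1/8) * product of the nonzero eigenvalues = 262144 spanning trees.

8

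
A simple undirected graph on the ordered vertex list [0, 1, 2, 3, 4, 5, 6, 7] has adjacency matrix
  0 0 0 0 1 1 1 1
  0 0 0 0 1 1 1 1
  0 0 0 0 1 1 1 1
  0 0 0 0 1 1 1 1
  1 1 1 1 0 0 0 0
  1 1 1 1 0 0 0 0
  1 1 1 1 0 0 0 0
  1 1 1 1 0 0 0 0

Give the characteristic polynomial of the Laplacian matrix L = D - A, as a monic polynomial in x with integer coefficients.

x^8 - 32x^7 + 432x^6 - 3200x^5 + 14080x^4 - 36864x^3 + 53248x^2 - 32768x

With the vertex order [0, 1, 2, 3, 4, 5, 6, 7], the degrees are [4, 4, 4, 4, 4, 4, 4, 4], giving D = diag(4, 4, 4, 4, 4, 4, 4, 4) and L = D - A. The eigenvalues of L are [0, 4, 4, 4, 4, 4, 4, 8]; the characteristic polynomial is the product of (x - lambda_i), which multiplies out to x^8 - 32x^7 + 432x^6 - 3200x^5 + 14080x^4 - 36864x^3 + 53248x^2 - 32768x. Since p(0) = det(-L) = 0, x divides p(x). There is one zero in the spectrum, matching the 1 component.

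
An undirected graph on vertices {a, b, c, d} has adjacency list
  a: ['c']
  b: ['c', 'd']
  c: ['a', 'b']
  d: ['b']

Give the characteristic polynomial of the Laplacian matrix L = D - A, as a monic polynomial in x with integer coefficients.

x^4 - 6x^3 + 10x^2 - 4x

With the vertex order [a, b, c, d], the degrees are [1, 2, 2, 1], giving D = diag(1, 2, 2, 1) and L = D - A. Computing det(xI - L) by cofactor expansion (or equivalently via sum-over-permutations) gives x^4 - 6x^3 + 10x^2 - 4x. The coefficient of x^3 equals -trace(L) = -6, matching the sum of degrees. The largest eigenvalue, 3.4142, is at most the vertex count 4.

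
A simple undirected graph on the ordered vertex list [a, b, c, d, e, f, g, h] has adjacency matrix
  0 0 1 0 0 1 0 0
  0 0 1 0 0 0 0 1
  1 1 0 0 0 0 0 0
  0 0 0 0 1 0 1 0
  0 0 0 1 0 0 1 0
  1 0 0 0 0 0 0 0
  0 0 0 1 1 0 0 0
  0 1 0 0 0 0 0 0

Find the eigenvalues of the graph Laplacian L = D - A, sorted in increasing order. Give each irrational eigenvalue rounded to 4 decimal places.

[0, 0, 0.3820, 1.3820, 2.6180, 3, 3, 3.6180]

Reading degrees in the order [a, b, c, d, e, f, g, h] gives [2, 2, 2, 2, 2, 1, 2, 1]; set D = diag(2, 2, 2, 2, 2, 1, 2, 1) and form L = D - A. The multiplicity of 0 as a Laplacian eigenvalue equals the number of connected components. The 2 zero eigenvalues correspond to the 2 connected components.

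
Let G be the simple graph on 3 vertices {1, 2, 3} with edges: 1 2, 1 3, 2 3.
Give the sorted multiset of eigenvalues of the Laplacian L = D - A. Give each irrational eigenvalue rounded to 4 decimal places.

[0, 3, 3]

Reading degrees in the order [1, 2, 3] gives [2, 2, 2]; set D = diag(2, 2, 2) and form L = D - A. L is symmetric positive semidefinite, so every eigenvalue is real and nonnegative. By the matrix-tree theorem the graph has (1/3) * product of the nonzero eigenvalues = 3 spanning trees.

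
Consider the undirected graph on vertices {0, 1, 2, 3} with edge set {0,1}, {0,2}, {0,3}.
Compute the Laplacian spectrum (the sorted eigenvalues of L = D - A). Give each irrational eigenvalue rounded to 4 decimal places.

With the vertex order [0, 1, 2, 3], the degrees are [3, 1, 1, 1], giving D = diag(3, 1, 1, 1) and L = D - A. The multiplicity of 0 as a Laplacian eigenvalue equals the number of connected components. The single zero eigenvalue shows the graph is connected.

[0, 1, 1, 4]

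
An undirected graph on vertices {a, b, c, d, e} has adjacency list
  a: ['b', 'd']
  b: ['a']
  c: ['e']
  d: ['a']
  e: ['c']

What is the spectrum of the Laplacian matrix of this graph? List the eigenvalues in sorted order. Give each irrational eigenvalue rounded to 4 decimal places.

[0, 0, 1, 2, 3]

Each diagonal entry of L is the vertex degree and each off-diagonal entry is -1 where an edge is present, 0 otherwise; in the order [a, b, c, d, e] the diagonal is [2, 1, 1, 1, 1]. Diagonalising L (or applying a numerical eigensolver to the 5x5 matrix) gives the spectrum above. The 2 zero eigenvalues correspond to the 2 connected components. The largest eigenvalue, 3, is at most the vertex count 5. The eigenvalues sum to 6, which equals trace(L) = 2|E|.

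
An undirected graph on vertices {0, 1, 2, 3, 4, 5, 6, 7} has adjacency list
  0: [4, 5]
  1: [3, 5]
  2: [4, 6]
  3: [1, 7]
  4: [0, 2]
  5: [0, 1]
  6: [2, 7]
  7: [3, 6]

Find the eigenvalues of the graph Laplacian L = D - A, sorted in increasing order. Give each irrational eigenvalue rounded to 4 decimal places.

[0, 0.5858, 0.5858, 2, 2, 3.4142, 3.4142, 4]

Each diagonal entry of L is the vertex degree and each off-diagonal entry is -1 where an edge is present, 0 otherwise; in the order [0, 1, 2, 3, 4, 5, 6, 7] the diagonal is [2, 2, 2, 2, 2, 2, 2, 2]. Since every row of L sums to 0, the all-ones vector is in the kernel and 0 is an eigenvalue. The single zero eigenvalue shows the graph is connected.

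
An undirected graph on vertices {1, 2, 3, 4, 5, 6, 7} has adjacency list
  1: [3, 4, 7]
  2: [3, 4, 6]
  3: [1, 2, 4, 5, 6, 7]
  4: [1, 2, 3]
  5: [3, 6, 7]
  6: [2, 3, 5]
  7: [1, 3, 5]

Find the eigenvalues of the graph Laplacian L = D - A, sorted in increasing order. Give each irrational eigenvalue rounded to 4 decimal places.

Reading degrees in the order [1, 2, 3, 4, 5, 6, 7] gives [3, 3, 6, 3, 3, 3, 3]; set D = diag(3, 3, 6, 3, 3, 3, 3) and form L = D - A. The multiplicity of 0 as a Laplacian eigenvalue equals the number of connected components. The single zero eigenvalue shows the graph is connected. There is one zero in the spectrum, matching the 1 component. By the matrix-tree theorem the graph has (1/7) * product of the nonzero eigenvalues = 320 spanning trees.

[0, 2, 2, 4, 4, 5, 7]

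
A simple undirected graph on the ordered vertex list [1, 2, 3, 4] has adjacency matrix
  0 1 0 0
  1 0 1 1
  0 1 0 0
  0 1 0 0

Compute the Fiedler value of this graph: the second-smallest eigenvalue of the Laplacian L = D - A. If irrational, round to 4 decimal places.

1

Reading degrees in the order [1, 2, 3, 4] gives [1, 3, 1, 1]; set D = diag(1, 3, 1, 1) and form L = D - A. The smallest Laplacian eigenvalue is always 0. The next one, lambda_2 = 1, measures how hard the graph is to disconnect: larger values mean better connectivity. By the matrix-tree theorem the graph has (1/4) * product of the nonzero eigenvalues = 1 spanning tree.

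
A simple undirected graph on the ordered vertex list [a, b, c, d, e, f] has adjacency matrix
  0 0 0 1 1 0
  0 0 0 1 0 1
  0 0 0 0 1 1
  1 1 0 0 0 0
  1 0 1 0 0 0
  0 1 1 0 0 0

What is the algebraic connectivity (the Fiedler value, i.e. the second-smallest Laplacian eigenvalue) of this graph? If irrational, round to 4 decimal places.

1

With the vertex order [a, b, c, d, e, f], the degrees are [2, 2, 2, 2, 2, 2], giving D = diag(2, 2, 2, 2, 2, 2) and L = D - A. Computing the eigenvalues of L and sorting gives [0, 1, 1, 3, 3, 4]. The Fiedler value lambda_2 = 1 is strictly positive, so the graph is connected.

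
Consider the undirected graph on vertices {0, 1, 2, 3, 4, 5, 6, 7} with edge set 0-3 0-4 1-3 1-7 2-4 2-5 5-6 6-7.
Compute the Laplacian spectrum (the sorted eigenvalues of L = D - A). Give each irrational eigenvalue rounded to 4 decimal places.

[0, 0.5858, 0.5858, 2, 2, 3.4142, 3.4142, 4]

Each diagonal entry of L is the vertex degree and each off-diagonal entry is -1 where an edge is present, 0 otherwise; in the order [0, 1, 2, 3, 4, 5, 6, 7] the diagonal is [2, 2, 2, 2, 2, 2, 2, 2]. The multiplicity of 0 as a Laplacian eigenvalue equals the number of connected components. The eigenvalues sum to 16, which equals trace(L) = 2|E|.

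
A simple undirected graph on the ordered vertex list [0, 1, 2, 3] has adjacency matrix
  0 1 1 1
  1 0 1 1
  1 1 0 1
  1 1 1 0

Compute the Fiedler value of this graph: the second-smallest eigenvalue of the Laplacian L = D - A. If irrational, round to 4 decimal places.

With the vertex order [0, 1, 2, 3], the degrees are [3, 3, 3, 3], giving D = diag(3, 3, 3, 3) and L = D - A. The sorted Laplacian eigenvalues are [0, 4, 4, 4]; the algebraic connectivity is the second entry, 4.

4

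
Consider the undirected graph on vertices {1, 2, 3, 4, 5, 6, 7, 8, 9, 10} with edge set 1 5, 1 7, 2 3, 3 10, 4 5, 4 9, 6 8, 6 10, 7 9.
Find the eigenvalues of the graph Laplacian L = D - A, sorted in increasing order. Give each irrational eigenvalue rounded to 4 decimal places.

With the vertex order [1, 2, 3, 4, 5, 6, 7, 8, 9, 10], the degrees are [2, 1, 2, 2, 2, 2, 2, 1, 2, 2], giving D = diag(2, 1, 2, 2, 2, 2, 2, 1, 2, 2) and L = D - A. Diagonalising L (or applying a numerical eigensolver to the 10x10 matrix) gives the spectrum above. The 2 zero eigenvalues correspond to the 2 connected components. The largest eigenvalue, 3.6180, is at most the vertex count 10.

[0, 0, 0.3820, 1.3820, 1.3820, 1.3820, 2.6180, 3.6180, 3.6180, 3.6180]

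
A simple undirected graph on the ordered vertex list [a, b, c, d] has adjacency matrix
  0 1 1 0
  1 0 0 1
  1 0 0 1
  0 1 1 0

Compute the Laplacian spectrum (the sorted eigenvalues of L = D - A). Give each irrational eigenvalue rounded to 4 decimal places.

[0, 2, 2, 4]

With the vertex order [a, b, c, d], the degrees are [2, 2, 2, 2], giving D = diag(2, 2, 2, 2) and L = D - A. Diagonalising L (or applying a numerical eigensolver to the 4x4 matrix) gives the spectrum above. The single zero eigenvalue shows the graph is connected. There is one zero in the spectrum, matching the 1 component. The eigenvalues sum to 8, which equals trace(L) = 2|E|.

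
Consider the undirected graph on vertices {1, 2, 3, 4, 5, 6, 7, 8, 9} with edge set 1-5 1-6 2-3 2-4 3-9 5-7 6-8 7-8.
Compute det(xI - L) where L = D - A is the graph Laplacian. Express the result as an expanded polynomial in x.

Each diagonal entry of L is the vertex degree and each off-diagonal entry is -1 where an edge is present, 0 otherwise; in the order [1, 2, 3, 4, 5, 6, 7, 8, 9] the diagonal is [2, 2, 2, 1, 2, 2, 2, 2, 1]. L has integer entries, so p(x) = det(xI - L) has integer coefficients. Expanding the determinant yields x^9 - 16x^8 + 105x^7 - 364x^6 + 715x^5 - 790x^4 + 450x^3 - 100x^2. The constant term is 0 because L is singular (the all-ones vector lies in its kernel).

x^9 - 16x^8 + 105x^7 - 364x^6 + 715x^5 - 790x^4 + 450x^3 - 100x^2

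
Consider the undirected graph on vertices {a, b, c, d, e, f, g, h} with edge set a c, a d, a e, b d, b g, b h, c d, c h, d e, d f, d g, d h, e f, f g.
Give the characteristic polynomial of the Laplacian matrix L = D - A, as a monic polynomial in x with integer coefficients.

x^8 - 28x^7 + 322x^6 - 1974x^5 + 6965x^4 - 14126x^3 + 15225x^2 - 6728x

With the vertex order [a, b, c, d, e, f, g, h], the degrees are [3, 3, 3, 7, 3, 3, 3, 3], giving D = diag(3, 3, 3, 7, 3, 3, 3, 3) and L = D - A. L has integer entries, so p(x) = det(xI - L) has integer coefficients. Expanding the determinant yields x^8 - 28x^7 + 322x^6 - 1974x^5 + 6965x^4 - 14126x^3 + 15225x^2 - 6728x. The coefficient of x^7 equals -trace(L) = -28, matching the sum of degrees. There is one zero in the spectrum, matching the 1 component.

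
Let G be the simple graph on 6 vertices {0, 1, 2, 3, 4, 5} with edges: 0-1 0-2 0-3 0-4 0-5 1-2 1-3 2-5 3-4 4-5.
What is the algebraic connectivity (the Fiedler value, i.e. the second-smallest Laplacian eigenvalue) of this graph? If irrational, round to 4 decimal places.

Each diagonal entry of L is the vertex degree and each off-diagonal entry is -1 where an edge is present, 0 otherwise; in the order [0, 1, 2, 3, 4, 5] the diagonal is [5, 3, 3, 3, 3, 3]. The smallest Laplacian eigenvalue is always 0. The next one, lambda_2 = 2.3820, measures how hard the graph is to disconnect: larger values mean better connectivity. By the matrix-tree theorem the graph has (1/6) * product of the nonzero eigenvalues = 121 spanning trees. The eigenvalues sum to 20, which equals trace(L) = 2|E|.

2.3820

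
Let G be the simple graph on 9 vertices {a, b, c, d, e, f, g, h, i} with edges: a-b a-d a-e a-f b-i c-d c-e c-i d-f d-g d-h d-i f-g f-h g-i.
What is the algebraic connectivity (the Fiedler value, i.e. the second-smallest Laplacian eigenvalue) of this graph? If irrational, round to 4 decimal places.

With the vertex order [a, b, c, d, e, f, g, h, i], the degrees are [4, 2, 3, 6, 2, 4, 3, 2, 4], giving D = diag(4, 2, 3, 6, 2, 4, 3, 2, 4) and L = D - A. The smallest Laplacian eigenvalue is always 0. The next one, lambda_2 = 1.2634, measures how hard the graph is to disconnect: larger values mean better connectivity.

1.2634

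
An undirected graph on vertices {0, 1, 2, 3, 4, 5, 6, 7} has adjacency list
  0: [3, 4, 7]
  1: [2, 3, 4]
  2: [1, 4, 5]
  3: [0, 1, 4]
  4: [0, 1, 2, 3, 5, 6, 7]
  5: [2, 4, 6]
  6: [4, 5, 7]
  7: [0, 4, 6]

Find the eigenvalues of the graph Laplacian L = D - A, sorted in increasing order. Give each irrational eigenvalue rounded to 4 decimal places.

[0, 1.7530, 1.7530, 3.4450, 3.4450, 4.8019, 4.8019, 8]

Each diagonal entry of L is the vertex degree and each off-diagonal entry is -1 where an edge is present, 0 otherwise; in the order [0, 1, 2, 3, 4, 5, 6, 7] the diagonal is [3, 3, 3, 3, 7, 3, 3, 3]. L is symmetric positive semidefinite, so every eigenvalue is real and nonnegative. The largest eigenvalue, 8, is at most the vertex count 8.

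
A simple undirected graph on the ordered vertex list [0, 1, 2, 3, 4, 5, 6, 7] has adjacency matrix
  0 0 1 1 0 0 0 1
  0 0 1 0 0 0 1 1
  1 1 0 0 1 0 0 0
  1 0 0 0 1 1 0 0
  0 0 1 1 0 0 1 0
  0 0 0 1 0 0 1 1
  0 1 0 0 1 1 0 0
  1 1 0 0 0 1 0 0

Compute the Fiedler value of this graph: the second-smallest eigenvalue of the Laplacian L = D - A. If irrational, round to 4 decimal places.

With the vertex order [0, 1, 2, 3, 4, 5, 6, 7], the degrees are [3, 3, 3, 3, 3, 3, 3, 3], giving D = diag(3, 3, 3, 3, 3, 3, 3, 3) and L = D - A. Computing the eigenvalues of L and sorting gives [0, 2, 2, 2, 4, 4, 4, 6]. The Fiedler value lambda_2 = 2 is strictly positive, so the graph is connected. The largest eigenvalue, 6, is at most the vertex count 8.

2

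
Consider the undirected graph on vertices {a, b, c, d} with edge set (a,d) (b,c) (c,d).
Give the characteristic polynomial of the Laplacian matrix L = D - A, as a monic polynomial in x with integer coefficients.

x^4 - 6x^3 + 10x^2 - 4x

With the vertex order [a, b, c, d], the degrees are [1, 1, 2, 2], giving D = diag(1, 1, 2, 2) and L = D - A. Computing det(xI - L) by cofactor expansion (or equivalently via sum-over-permutations) gives x^4 - 6x^3 + 10x^2 - 4x. The constant term is 0 because L is singular (the all-ones vector lies in its kernel). The eigenvalues sum to 6, which equals trace(L) = 2|E|.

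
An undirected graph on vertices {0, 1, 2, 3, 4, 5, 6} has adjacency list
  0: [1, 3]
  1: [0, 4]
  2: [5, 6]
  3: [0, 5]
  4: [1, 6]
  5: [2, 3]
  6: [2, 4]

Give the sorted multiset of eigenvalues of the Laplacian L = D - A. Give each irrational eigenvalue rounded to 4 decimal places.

[0, 0.7530, 0.7530, 2.4450, 2.4450, 3.8019, 3.8019]

Each diagonal entry of L is the vertex degree and each off-diagonal entry is -1 where an edge is present, 0 otherwise; in the order [0, 1, 2, 3, 4, 5, 6] the diagonal is [2, 2, 2, 2, 2, 2, 2]. The multiplicity of 0 as a Laplacian eigenvalue equals the number of connected components. The single zero eigenvalue shows the graph is connected.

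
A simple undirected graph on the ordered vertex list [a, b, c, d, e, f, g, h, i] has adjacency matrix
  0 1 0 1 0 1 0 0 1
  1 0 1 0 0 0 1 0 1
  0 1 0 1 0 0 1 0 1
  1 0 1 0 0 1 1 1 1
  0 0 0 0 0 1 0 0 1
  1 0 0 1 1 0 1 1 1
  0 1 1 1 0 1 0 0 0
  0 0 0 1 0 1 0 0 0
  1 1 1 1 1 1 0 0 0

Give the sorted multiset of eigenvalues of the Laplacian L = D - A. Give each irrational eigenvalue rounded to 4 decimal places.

Reading degrees in the order [a, b, c, d, e, f, g, h, i] gives [4, 4, 4, 6, 2, 6, 4, 2, 6]; set D = diag(4, 4, 4, 6, 2, 6, 4, 2, 6) and form L = D - A. Since every row of L sums to 0, the all-ones vector is in the kernel and 0 is an eigenvalue. There is one zero in the spectrum, matching the 1 component.

[0, 1.7897, 1.8279, 3.5299, 4.4840, 4.7873, 6.5558, 7.2775, 7.7480]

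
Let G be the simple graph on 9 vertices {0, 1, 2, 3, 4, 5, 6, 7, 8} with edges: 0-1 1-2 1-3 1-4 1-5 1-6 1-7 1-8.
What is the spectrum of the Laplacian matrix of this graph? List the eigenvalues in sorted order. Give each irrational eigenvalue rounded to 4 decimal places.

[0, 1, 1, 1, 1, 1, 1, 1, 9]

Reading degrees in the order [0, 1, 2, 3, 4, 5, 6, 7, 8] gives [1, 8, 1, 1, 1, 1, 1, 1, 1]; set D = diag(1, 8, 1, 1, 1, 1, 1, 1, 1) and form L = D - A. Diagonalising L (or applying a numerical eigensolver to the 9x9 matrix) gives the spectrum above. The single zero eigenvalue shows the graph is connected. By the matrix-tree theorem the graph has (1/9) * product of the nonzero eigenvalues = 1 spanning tree. The eigenvalues sum to 16, which equals trace(L) = 2|E|.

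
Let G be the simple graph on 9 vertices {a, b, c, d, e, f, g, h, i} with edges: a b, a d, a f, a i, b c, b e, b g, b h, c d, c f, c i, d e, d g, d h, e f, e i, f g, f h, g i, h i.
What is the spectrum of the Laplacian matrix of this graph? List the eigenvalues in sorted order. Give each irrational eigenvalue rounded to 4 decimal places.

[0, 4, 4, 4, 4, 5, 5, 5, 9]

Each diagonal entry of L is the vertex degree and each off-diagonal entry is -1 where an edge is present, 0 otherwise; in the order [a, b, c, d, e, f, g, h, i] the diagonal is [4, 5, 4, 5, 4, 5, 4, 4, 5]. L is symmetric positive semidefinite, so every eigenvalue is real and nonnegative. The eigenvalues sum to 40, which equals trace(L) = 2|E|.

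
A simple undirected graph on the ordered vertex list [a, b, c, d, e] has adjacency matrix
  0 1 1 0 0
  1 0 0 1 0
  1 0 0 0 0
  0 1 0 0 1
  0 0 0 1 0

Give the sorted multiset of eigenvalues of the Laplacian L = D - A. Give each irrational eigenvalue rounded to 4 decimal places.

[0, 0.3820, 1.3820, 2.6180, 3.6180]

Each diagonal entry of L is the vertex degree and each off-diagonal entry is -1 where an edge is present, 0 otherwise; in the order [a, b, c, d, e] the diagonal is [2, 2, 1, 2, 1]. Since every row of L sums to 0, the all-ones vector is in the kernel and 0 is an eigenvalue. The single zero eigenvalue shows the graph is connected.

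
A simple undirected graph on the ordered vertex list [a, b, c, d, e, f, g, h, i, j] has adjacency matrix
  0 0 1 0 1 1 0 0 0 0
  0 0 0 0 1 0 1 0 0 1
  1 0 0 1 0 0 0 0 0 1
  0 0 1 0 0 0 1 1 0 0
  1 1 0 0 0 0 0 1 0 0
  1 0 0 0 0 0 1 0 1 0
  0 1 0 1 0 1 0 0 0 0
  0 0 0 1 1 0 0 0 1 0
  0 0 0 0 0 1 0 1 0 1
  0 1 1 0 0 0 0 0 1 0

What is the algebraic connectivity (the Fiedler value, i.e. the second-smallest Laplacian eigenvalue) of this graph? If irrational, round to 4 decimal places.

2

Reading degrees in the order [a, b, c, d, e, f, g, h, i, j] gives [3, 3, 3, 3, 3, 3, 3, 3, 3, 3]; set D = diag(3, 3, 3, 3, 3, 3, 3, 3, 3, 3) and form L = D - A. The sorted Laplacian eigenvalues are [0, 2, 2, 2, 2, 2, 5, 5, 5, 5]; the algebraic connectivity is the second entry, 2. The eigenvalues sum to 30, which equals trace(L) = 2|E|. By the matrix-tree theorem the graph has (1/10) * product of the nonzero eigenvalues = 2000 spanning trees.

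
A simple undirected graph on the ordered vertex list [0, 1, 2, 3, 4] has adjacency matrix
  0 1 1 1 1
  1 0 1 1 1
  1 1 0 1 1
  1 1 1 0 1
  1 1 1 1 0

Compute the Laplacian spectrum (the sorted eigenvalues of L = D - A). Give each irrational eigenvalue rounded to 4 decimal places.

Reading degrees in the order [0, 1, 2, 3, 4] gives [4, 4, 4, 4, 4]; set D = diag(4, 4, 4, 4, 4) and form L = D - A. L is symmetric positive semidefinite, so every eigenvalue is real and nonnegative. By the matrix-tree theorem the graph has (1/5) * product of the nonzero eigenvalues = 125 spanning trees.

[0, 5, 5, 5, 5]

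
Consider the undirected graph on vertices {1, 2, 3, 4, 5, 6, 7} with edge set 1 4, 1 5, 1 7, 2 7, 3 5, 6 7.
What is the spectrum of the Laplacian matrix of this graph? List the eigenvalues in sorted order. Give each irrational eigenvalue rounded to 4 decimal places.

Each diagonal entry of L is the vertex degree and each off-diagonal entry is -1 where an edge is present, 0 otherwise; in the order [1, 2, 3, 4, 5, 6, 7] the diagonal is [3, 1, 1, 1, 2, 1, 3]. Diagonalising L (or applying a numerical eigensolver to the 7x7 matrix) gives the spectrum above. By the matrix-tree theorem the graph has (1/7) * product of the nonzero eigenvalues = 1 spanning tree.

[0, 0.3217, 0.6802, 1, 2.1397, 3.2297, 4.6287]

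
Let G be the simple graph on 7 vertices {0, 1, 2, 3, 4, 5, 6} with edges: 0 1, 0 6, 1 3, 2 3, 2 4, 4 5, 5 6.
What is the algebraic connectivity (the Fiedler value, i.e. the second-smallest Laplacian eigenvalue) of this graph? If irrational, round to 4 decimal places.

0.7530

With the vertex order [0, 1, 2, 3, 4, 5, 6], the degrees are [2, 2, 2, 2, 2, 2, 2], giving D = diag(2, 2, 2, 2, 2, 2, 2) and L = D - A. The sorted Laplacian eigenvalues are [0, 0.7530, 0.7530, 2.4450, 2.4450, 3.8019, 3.8019]; the algebraic connectivity is the second entry, 0.7530. The eigenvalues sum to 14, which equals trace(L) = 2|E|.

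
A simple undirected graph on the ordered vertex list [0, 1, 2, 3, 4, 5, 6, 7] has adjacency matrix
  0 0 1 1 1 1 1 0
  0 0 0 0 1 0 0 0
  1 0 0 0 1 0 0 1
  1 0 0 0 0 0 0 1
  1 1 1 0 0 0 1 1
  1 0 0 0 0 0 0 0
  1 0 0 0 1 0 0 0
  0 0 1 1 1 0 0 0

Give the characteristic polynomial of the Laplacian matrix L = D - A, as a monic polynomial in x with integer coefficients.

Reading degrees in the order [0, 1, 2, 3, 4, 5, 6, 7] gives [5, 1, 3, 2, 5, 1, 2, 3]; set D = diag(5, 1, 3, 2, 5, 1, 2, 3) and form L = D - A. Computing det(xI - L) by cofactor expansion (or equivalently via sum-over-permutations) gives x^8 - 22x^7 + 192x^6 - 854x^5 + 2078x^4 - 2760x^3 + 1854x^2 - 488x. Since p(0) = det(-L) = 0, x divides p(x). The largest eigenvalue, 6.5395, is at most the vertex count 8.

x^8 - 22x^7 + 192x^6 - 854x^5 + 2078x^4 - 2760x^3 + 1854x^2 - 488x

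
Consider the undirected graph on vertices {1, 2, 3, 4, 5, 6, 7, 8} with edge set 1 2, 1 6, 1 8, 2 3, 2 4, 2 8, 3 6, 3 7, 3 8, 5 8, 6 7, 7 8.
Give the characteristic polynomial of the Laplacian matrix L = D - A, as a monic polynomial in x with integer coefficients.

With the vertex order [1, 2, 3, 4, 5, 6, 7, 8], the degrees are [3, 4, 4, 1, 1, 3, 3, 5], giving D = diag(3, 4, 4, 1, 1, 3, 3, 5) and L = D - A. L has integer entries, so p(x) = det(xI - L) has integer coefficients. Expanding the determinant yields x^8 - 24x^7 + 233x^6 - 1174x^5 + 3271x^4 - 4948x^3 + 3682x^2 - 1040x. The constant term is 0 because L is singular (the all-ones vector lies in its kernel). The largest eigenvalue, 6.3300, is at most the vertex count 8.

x^8 - 24x^7 + 233x^6 - 1174x^5 + 3271x^4 - 4948x^3 + 3682x^2 - 1040x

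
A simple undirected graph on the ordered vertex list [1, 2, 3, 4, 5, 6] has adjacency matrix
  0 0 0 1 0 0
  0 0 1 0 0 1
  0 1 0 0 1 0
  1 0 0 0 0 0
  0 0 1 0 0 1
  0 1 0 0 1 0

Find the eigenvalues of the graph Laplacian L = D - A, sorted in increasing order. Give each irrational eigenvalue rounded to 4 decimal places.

Each diagonal entry of L is the vertex degree and each off-diagonal entry is -1 where an edge is present, 0 otherwise; in the order [1, 2, 3, 4, 5, 6] the diagonal is [1, 2, 2, 1, 2, 2]. Since every row of L sums to 0, the all-ones vector is in the kernel and 0 is an eigenvalue. The 2 zero eigenvalues correspond to the 2 connected components. The largest eigenvalue, 4, is at most the vertex count 6. There are 2 zeros in the spectrum, matching the 2 components.

[0, 0, 2, 2, 2, 4]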